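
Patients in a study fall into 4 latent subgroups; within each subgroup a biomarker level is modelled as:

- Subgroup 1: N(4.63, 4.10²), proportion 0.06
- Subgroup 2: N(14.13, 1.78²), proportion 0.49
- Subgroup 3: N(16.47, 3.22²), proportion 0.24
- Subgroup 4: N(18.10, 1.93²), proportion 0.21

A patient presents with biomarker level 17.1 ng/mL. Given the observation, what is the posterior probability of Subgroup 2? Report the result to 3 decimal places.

0.289

Posterior ∝ prior × likelihood, so P(k | x) ∝ π_k f_k(x); normalise over all components.
Evaluate each component's likelihood at the observed value:
  p_1 = 0.000953687
  p_2 = 0.0557118
  p_3 = 0.121546
  p_4 = 0.180741
Weight by the priors:
  π_1·p_1 = 0.06 × 0.000953687 = 5.72212e-05
  π_2·p_2 = 0.49 × 0.0557118 = 0.0272988
  π_3·p_3 = 0.24 × 0.121546 = 0.0291711
  π_4·p_4 = 0.21 × 0.180741 = 0.0379556
Denominator: 5.72212e-05 + 0.0272988 + 0.0291711 + 0.0379556 = 0.0944827
So the posterior for Subgroup 2 is 0.0272988 / 0.0944827 ≈ 0.289.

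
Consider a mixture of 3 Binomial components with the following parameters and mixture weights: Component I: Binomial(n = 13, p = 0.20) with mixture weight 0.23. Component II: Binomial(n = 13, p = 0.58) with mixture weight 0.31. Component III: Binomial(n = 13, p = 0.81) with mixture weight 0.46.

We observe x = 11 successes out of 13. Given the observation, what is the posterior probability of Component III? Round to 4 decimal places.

0.9229

Apply Bayes' rule: the posterior for each component is proportional to its prior times its likelihood at x.
Evaluate each component's likelihood at the observed value:
  f_I = 1.02236e-06
  f_II = 0.0343796
  f_III = 0.277292
Prior × likelihood for each component:
  P(Z=I)·f_I = 0.23 × 1.02236e-06 = 2.35143e-07
  P(Z=II)·f_II = 0.31 × 0.0343796 = 0.0106577
  P(Z=III)·f_III = 0.46 × 0.277292 = 0.127554
Sum: 2.35143e-07 + 0.0106577 + 0.127554 = 0.138212
Responsibility of Component III: 0.127554 / 0.138212 ≈ 0.9229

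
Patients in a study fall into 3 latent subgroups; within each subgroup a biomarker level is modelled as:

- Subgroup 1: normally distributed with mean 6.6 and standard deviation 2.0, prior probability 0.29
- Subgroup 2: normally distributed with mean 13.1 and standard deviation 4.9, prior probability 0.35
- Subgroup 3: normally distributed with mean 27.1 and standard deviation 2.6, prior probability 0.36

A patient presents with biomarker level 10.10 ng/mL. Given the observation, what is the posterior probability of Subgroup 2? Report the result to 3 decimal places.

0.654

P(component k | x) = P(Z=k)·f_k(x) / marginal(x), where marginal(x) = Σ_j P(Z=j)·f_j(x).
Evaluate each component's likelihood at the observed value:
  f_1 = (1/(2.0·√(2π)))·exp(−(10.10−6.6)²/(2·2.0²)) = 0.199471·exp(-1.53125) = 0.0431387
  f_2 = (1/(4.9·√(2π)))·exp(−(10.10−13.1)²/(2·4.9²)) = 0.081417·exp(-0.18742) = 0.0675022
  f_3 = (1/(2.6·√(2π)))·exp(−(10.10−27.1)²/(2·2.6²)) = 0.153439·exp(-21.37574) = 7.99044e-11
Multiply by the mixture weights:
  P(Z=1)·f_1 = 0.29 × 0.0431387 = 0.0125102
  P(Z=2)·f_2 = 0.35 × 0.0675022 = 0.0236258
  P(Z=3)·f_3 = 0.36 × 7.99044e-11 = 2.87656e-11
Sum: 0.0125102 + 0.0236258 + 2.87656e-11 = 0.036136
Responsibility of Subgroup 2: 0.0236258 / 0.036136 ≈ 0.654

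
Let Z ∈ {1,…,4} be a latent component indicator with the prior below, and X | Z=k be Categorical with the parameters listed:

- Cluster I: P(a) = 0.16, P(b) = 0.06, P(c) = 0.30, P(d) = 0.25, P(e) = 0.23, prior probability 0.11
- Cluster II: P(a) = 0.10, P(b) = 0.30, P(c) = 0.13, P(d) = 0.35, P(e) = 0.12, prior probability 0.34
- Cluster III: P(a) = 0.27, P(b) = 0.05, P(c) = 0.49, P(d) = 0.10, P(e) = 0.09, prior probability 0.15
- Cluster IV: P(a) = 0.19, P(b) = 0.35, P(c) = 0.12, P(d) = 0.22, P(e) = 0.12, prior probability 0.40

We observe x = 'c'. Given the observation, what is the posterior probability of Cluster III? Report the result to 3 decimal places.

Posterior ∝ prior × likelihood, so P(k | x) ∝ w_k f_k(x); normalise over all components.
Categorical probabilities:
  L_I = 0.3
  L_II = 0.13
  L_III = 0.49
  L_IV = 0.12
Unnormalised posteriors:
  w_I·L_I = 0.11 × 0.3 = 0.033
  w_II·L_II = 0.34 × 0.13 = 0.0442
  w_III·L_III = 0.15 × 0.49 = 0.0735
  w_IV·L_IV = 0.40 × 0.12 = 0.048
Evidence: 0.033 + 0.0442 + 0.0735 + 0.048 = 0.1987
So the posterior for Cluster III is 0.0735 / 0.1987 ≈ 0.370.

0.370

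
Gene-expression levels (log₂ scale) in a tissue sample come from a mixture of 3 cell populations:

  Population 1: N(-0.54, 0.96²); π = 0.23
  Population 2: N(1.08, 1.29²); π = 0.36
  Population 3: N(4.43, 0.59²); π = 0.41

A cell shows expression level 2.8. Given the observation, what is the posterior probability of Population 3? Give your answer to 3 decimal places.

0.117

Apply Bayes' rule: the posterior for each component is proportional to its prior times its likelihood at x.
Normal densities:
  f_1 = (1/(0.96·√(2π)))·exp(−(2.8−-0.54)²/(2·0.96²)) = 0.415565·exp(-6.05230) = 0.000977593
  f_2 = (1/(1.29·√(2π)))·exp(−(2.8−1.08)²/(2·1.29²)) = 0.309258·exp(-0.88889) = 0.12714
  f_3 = (1/(0.59·√(2π)))·exp(−(2.8−4.43)²/(2·0.59²)) = 0.676173·exp(-3.81629) = 0.0148821
Prior × likelihood for each component:
  P(Z=1)·f_1 = 0.23 × 0.000977593 = 0.000224846
  P(Z=2)·f_2 = 0.36 × 0.12714 = 0.0457703
  P(Z=3)·f_3 = 0.41 × 0.0148821 = 0.00610167
Marginal: 0.000224846 + 0.0457703 + 0.00610167 = 0.0520968
So the posterior for Population 3 is 0.00610167 / 0.0520968 ≈ 0.117.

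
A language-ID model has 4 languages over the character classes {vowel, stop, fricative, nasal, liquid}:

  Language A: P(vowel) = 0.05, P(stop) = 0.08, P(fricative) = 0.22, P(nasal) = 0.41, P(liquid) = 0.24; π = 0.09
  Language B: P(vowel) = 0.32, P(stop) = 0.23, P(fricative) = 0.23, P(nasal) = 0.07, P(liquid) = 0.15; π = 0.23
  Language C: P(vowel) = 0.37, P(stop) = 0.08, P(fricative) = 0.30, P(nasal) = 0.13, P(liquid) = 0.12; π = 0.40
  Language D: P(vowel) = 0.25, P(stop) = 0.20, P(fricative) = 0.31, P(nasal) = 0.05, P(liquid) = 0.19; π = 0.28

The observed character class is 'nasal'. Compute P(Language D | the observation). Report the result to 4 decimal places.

P(component k | x) = π_k·f_k(x) / marginal(x), where marginal(x) = Σ_j π_j·f_j(x).
Evaluate each component's likelihood at the observed value:
  L_A = P(nasal | comp) = 0.41
  L_B = P(nasal | comp) = 0.07
  L_C = P(nasal | comp) = 0.13
  L_D = P(nasal | comp) = 0.05
Unnormalised posteriors:
  π_A·L_A = 0.09 × 0.41 = 0.0369
  π_B·L_B = 0.23 × 0.07 = 0.0161
  π_C·L_C = 0.40 × 0.13 = 0.052
  π_D·L_D = 0.28 × 0.05 = 0.014
Denominator: 0.0369 + 0.0161 + 0.052 + 0.014 = 0.119
P(Language D | data) ≈ 0.1176

0.1176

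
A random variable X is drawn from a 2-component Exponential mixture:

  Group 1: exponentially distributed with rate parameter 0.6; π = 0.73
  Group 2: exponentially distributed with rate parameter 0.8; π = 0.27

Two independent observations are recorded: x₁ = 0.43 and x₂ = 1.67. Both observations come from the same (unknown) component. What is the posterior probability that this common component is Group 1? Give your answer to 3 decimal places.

The responsibility of component k is w_k f_k(x) divided by Σ_j w_j f_j(x).
Since both observations come from the same component, the likelihood for component k is f_k(x₁)·f_k(x₂).
  p_1 = [0.463557] × [0.220287] = 0.102115
  p_2 = [0.567143] × [0.210316] = 0.119279
Multiply by the mixture weights:
  w_1·p_1 = 0.73 × 0.102115 = 0.0745443
  w_2·p_2 = 0.27 × 0.119279 = 0.0322054
Marginal: 0.0745443 + 0.0322054 = 0.10675
So the posterior for Group 1 is 0.0745443 / 0.10675 ≈ 0.698.

0.698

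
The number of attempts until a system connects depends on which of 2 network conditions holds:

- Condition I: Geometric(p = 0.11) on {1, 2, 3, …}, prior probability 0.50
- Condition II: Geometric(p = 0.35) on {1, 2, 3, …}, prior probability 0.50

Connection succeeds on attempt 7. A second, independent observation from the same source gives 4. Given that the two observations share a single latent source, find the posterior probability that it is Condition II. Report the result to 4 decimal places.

By Bayes' theorem, P(k | x) = π_k f_k(x) / Σ_j π_j f_j(x).
Since both observations come from the same component, the likelihood for component k is f_k(x₁)·f_k(x₂).
  f_I = [0.11·(1−0.11)^6 = 0.11·0.496981 = 0.0546679] × [0.0775466] = 0.00423931
  f_II = [0.35·(1−0.35)^6 = 0.35·0.0754189 = 0.0263966] × [0.0961188] = 0.00253721
Weight by the priors:
  π_I·f_I = 0.50 × 0.00423931 = 0.00211966
  π_II·f_II = 0.50 × 0.00253721 = 0.0012686
Sum: 0.00211966 + 0.0012686 = 0.00338826
P(Condition II | x₁, x₂) = 0.0012686 / 0.00338826 ≈ 0.3744

0.3744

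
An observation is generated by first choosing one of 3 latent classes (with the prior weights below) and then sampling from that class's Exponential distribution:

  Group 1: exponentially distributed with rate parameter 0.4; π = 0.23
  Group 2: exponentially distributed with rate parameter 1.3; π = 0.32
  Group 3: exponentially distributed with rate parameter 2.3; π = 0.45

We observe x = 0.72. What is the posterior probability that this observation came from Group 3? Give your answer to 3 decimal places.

0.460

Apply Bayes' rule: the posterior for each component is proportional to its prior times its likelihood at x.
Exponential densities:
  L_1 = 0.299905
  L_2 = 0.509852
  L_3 = 0.439072
Prior × likelihood for each component:
  P(Z=1)·L_1 = 0.23 × 0.299905 = 0.0689781
  P(Z=2)·L_2 = 0.32 × 0.509852 = 0.163152
  P(Z=3)·L_3 = 0.45 × 0.439072 = 0.197583
Denominator: 0.0689781 + 0.163152 + 0.197583 = 0.429713
P(Group 3 | x) = 0.197583 / 0.429713 ≈ 0.460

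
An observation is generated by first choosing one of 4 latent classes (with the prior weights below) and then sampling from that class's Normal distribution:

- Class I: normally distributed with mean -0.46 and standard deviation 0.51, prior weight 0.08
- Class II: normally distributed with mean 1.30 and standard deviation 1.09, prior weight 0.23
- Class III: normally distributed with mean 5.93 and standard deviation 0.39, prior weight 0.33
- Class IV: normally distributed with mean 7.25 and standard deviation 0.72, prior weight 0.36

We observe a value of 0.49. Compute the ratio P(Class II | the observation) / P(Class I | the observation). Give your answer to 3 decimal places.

5.785

Only the two components matter; the odds are (P(Z=i) f_i(x)) / (P(Z=j) f_j(x)).
Component likelihoods at x = 0.49:
  L_I = (1/(0.51·√(2π)))·exp(−(0.49−-0.46)²/(2·0.51²)) = 0.782240·exp(-1.73491) = 0.138
  L_II = (1/(1.09·√(2π)))·exp(−(0.49−1.30)²/(2·1.09²)) = 0.366002·exp(-0.27611) = 0.277696
  L_III = (1/(0.39·√(2π)))·exp(−(0.49−5.93)²/(2·0.39²)) = 1.022929·exp(-97.28337) = 5.75727e-43
  L_IV = (1/(0.72·√(2π)))·exp(−(0.49−7.25)²/(2·0.72²)) = 0.554087·exp(-44.07562) = 3.99742e-20
Odds = (0.23/0.08) × (0.277696/0.138) = 2.875 × 2.01229 ≈ 5.785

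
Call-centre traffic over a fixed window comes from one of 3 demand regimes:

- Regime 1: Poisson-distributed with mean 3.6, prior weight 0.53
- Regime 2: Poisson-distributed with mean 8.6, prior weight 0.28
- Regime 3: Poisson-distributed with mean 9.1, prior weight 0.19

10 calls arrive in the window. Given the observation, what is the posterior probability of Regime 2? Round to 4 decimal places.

Posterior ∝ prior × likelihood, so P(k | x) ∝ π_k f_k(x); normalise over all components.
Component likelihoods at x = 10 calls:
  L_1 = 0.00275297
  L_2 = 0.112277
  L_3 = 0.119832
Prior × likelihood for each component:
  π_1·L_1 = 0.53 × 0.00275297 = 0.00145908
  π_2·L_2 = 0.28 × 0.112277 = 0.0314374
  π_3·L_3 = 0.19 × 0.119832 = 0.022768
Evidence: 0.00145908 + 0.0314374 + 0.022768 = 0.0556645
So the posterior for Regime 2 is 0.0314374 / 0.0556645 ≈ 0.5648.

0.5648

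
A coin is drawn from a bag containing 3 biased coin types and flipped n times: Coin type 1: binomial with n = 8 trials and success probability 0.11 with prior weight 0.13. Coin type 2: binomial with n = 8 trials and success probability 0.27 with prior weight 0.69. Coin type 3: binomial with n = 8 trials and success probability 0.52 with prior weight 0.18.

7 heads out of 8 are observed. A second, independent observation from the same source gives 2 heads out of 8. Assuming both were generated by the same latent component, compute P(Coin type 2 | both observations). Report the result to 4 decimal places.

0.1652

Apply Bayes' rule: the posterior for each component is proportional to its prior times its likelihood at x.
Since both observations come from the same component, the likelihood for component k is f_k(x₁)·f_k(x₂).
  L_1 = [C(8,7)·0.11^7·0.89^1 = 8·1.94872e-07·0.89 = 1.38749e-06] × [0.168377] = 2.33621e-07
  L_2 = [C(8,7)·0.27^7·0.73^1 = 8·0.000104604·0.73 = 0.000610885] × [0.308903] = 0.000188704
  L_3 = [C(8,7)·0.52^7·0.48^1 = 8·0.0102807·0.48 = 0.039478] × [0.0926002] = 0.00365567
Unnormalised posteriors:
  π_1·L_1 = 0.13 × 2.33621e-07 = 3.03708e-08
  π_2·L_2 = 0.69 × 0.000188704 = 0.000130206
  π_3·L_3 = 0.18 × 0.00365567 = 0.00065802
Sum: 3.03708e-08 + 0.000130206 + 0.00065802 = 0.000788257
So the posterior for Coin type 2 is 0.000130206 / 0.000788257 ≈ 0.1652.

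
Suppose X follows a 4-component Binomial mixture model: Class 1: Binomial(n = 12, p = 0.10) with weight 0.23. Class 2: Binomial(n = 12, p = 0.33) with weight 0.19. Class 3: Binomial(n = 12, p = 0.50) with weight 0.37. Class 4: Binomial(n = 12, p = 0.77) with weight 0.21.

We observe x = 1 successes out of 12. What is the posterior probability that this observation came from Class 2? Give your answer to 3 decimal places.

0.095

By Bayes' theorem, P(k | x) = w_k f_k(x) / Σ_j w_j f_j(x).
Binomial probabilities:
  L_1 = C(12,1)·0.10^1·0.90^11 = 12·0.1·0.313811 = 0.376573
  L_2 = C(12,1)·0.33^1·0.67^11 = 12·0.33·0.012213 = 0.0483635
  L_3 = C(12,1)·0.50^1·0.50^11 = 12·0.5·0.000488281 = 0.00292969
  L_4 = C(12,1)·0.77^1·0.23^11 = 12·0.77·9.5281e-08 = 8.80396e-07
Weight by the priors:
  w_1·L_1 = 0.23 × 0.376573 = 0.0866117
  w_2·L_2 = 0.19 × 0.0483635 = 0.00918907
  w_3·L_3 = 0.37 × 0.00292969 = 0.00108398
  w_4·L_4 = 0.21 × 8.80396e-07 = 1.84883e-07
Denominator: 0.0866117 + 0.00918907 + 0.00108398 + 1.84883e-07 = 0.096885
P(Class 2 | data) = 0.00918907 / 0.096885 ≈ 0.095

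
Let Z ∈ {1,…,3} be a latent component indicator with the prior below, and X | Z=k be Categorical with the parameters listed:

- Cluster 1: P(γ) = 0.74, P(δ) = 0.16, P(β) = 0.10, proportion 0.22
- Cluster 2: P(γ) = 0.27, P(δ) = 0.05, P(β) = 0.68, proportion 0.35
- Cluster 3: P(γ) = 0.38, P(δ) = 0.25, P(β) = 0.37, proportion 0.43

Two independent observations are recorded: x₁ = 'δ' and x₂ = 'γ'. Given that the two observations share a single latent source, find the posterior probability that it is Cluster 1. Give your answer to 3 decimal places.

Posterior ∝ prior × likelihood, so P(k | x) ∝ π_k f_k(x); normalise over all components.
Since both observations come from the same component, the likelihood for component k is f_k(x₁)·f_k(x₂).
  L_1 = [P(δ | comp) = 0.16] × [0.74] = 0.1184
  L_2 = [P(δ | comp) = 0.05] × [0.27] = 0.0135
  L_3 = [P(δ | comp) = 0.25] × [0.38] = 0.095
Unnormalised posteriors:
  π_1·L_1 = 0.22 × 0.1184 = 0.026048
  π_2·L_2 = 0.35 × 0.0135 = 0.004725
  π_3·L_3 = 0.43 × 0.095 = 0.04085
Normaliser: 0.026048 + 0.004725 + 0.04085 = 0.071623
P(Cluster 1 | data) = 0.026048 / 0.071623 ≈ 0.364

0.364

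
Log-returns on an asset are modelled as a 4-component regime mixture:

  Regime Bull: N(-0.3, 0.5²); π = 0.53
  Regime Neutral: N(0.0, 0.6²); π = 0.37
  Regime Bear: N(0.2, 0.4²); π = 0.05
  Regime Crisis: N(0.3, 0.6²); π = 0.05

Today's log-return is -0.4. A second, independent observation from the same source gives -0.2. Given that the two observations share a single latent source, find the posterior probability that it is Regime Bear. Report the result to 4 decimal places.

0.0210

By Bayes' theorem, P(k | x) = π_k f_k(x) / Σ_j π_j f_j(x).
Since both observations come from the same component, the likelihood for component k is f_k(x₁)·f_k(x₂).
  f_Bull = [0.782085] × [0.782085] = 0.611658
  f_Neutral = [0.532413] × [0.628972] = 0.334873
  f_Bear = [0.323794] × [0.604927] = 0.195872
  f_Crisis = [0.336664] × [0.469853] = 0.158183
Unnormalised posteriors:
  π_Bull·f_Bull = 0.53 × 0.611658 = 0.324179
  π_Neutral·f_Neutral = 0.37 × 0.334873 = 0.123903
  π_Bear·f_Bear = 0.05 × 0.195872 = 0.00979358
  π_Crisis·f_Crisis = 0.05 × 0.158183 = 0.00790914
Evidence: 0.324179 + 0.123903 + 0.00979358 + 0.00790914 = 0.465784
P(Regime Bear | x₁,x₂) ≈ 0.0210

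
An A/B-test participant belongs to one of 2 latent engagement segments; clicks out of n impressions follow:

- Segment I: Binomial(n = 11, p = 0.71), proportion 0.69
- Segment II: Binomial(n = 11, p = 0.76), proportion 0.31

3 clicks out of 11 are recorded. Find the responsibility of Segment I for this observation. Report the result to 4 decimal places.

0.8919

Apply Bayes' rule: the posterior for each component is proportional to its prior times its likelihood at x.
Evaluate each component's likelihood at the observed value:
  f_I = C(11,3)·0.71^3·0.29^8 = 165·0.357911·5.00246e-05 = 0.00295422
  f_II = C(11,3)·0.76^3·0.24^8 = 165·0.438976·1.10075e-05 = 0.000797287
Weight by the priors:
  π_I·f_I = 0.69 × 0.00295422 = 0.00203841
  π_II·f_II = 0.31 × 0.000797287 = 0.000247159
Marginal: 0.00203841 + 0.000247159 = 0.00228557
Responsibility of Segment I: 0.00203841 / 0.00228557 ≈ 0.8919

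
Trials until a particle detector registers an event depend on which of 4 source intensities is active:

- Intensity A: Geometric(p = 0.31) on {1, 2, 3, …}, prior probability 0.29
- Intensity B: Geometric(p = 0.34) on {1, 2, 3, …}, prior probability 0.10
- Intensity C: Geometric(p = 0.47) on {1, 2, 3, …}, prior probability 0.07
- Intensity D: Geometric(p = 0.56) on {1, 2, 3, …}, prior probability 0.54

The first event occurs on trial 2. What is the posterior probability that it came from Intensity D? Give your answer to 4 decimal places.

P(component k | x) = w_k·f_k(x) / marginal(x), where marginal(x) = Σ_j w_j·f_j(x).
Geometric probabilities:
  f_A = 0.31·(1−0.31)^1 = 0.31·0.69 = 0.2139
  f_B = 0.34·(1−0.34)^1 = 0.34·0.66 = 0.2244
  f_C = 0.47·(1−0.47)^1 = 0.47·0.53 = 0.2491
  f_D = 0.56·(1−0.56)^1 = 0.56·0.44 = 0.2464
Multiply by the mixture weights:
  w_A·f_A = 0.29 × 0.2139 = 0.062031
  w_B·f_B = 0.10 × 0.2244 = 0.02244
  w_C·f_C = 0.07 × 0.2491 = 0.017437
  w_D·f_D = 0.54 × 0.2464 = 0.133056
Evidence: 0.062031 + 0.02244 + 0.017437 + 0.133056 = 0.234964
P(Intensity D | x) ≈ 0.5663

0.5663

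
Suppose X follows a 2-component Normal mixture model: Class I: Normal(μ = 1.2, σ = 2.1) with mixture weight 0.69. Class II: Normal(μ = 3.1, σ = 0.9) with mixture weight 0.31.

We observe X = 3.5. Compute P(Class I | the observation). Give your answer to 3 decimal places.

0.366

Posterior ∝ prior × likelihood, so P(k | x) ∝ P(Z=k) f_k(x); normalise over all components.
Normal densities:
  p_I = (1/(2.1·√(2π)))·exp(−(3.5−1.2)²/(2·2.1²)) = 0.189973·exp(-0.59977) = 0.104283
  p_II = (1/(0.9·√(2π)))·exp(−(3.5−3.1)²/(2·0.9²)) = 0.443269·exp(-0.09877) = 0.401582
Weight by the priors:
  P(Z=I)·p_I = 0.69 × 0.104283 = 0.0719551
  P(Z=II)·p_II = 0.31 × 0.401582 = 0.12449
Normaliser: 0.0719551 + 0.12449 = 0.196446
P(Class I | 3.5) = 0.0719551 / 0.196446 ≈ 0.366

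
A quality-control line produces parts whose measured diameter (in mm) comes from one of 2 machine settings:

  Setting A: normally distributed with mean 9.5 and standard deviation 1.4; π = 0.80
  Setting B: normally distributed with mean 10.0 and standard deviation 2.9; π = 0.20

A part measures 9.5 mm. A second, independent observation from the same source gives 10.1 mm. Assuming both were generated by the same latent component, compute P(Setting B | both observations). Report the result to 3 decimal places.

Posterior ∝ prior × likelihood, so P(k | x) ∝ π_k f_k(x); normalise over all components.
Since both observations come from the same component, the likelihood for component k is f_k(x₁)·f_k(x₂).
  L_A = [0.284959] × [0.259955] = 0.0740764
  L_B = [0.135537] × [0.137485] = 0.0186342
Multiply by the mixture weights:
  π_A·L_A = 0.80 × 0.0740764 = 0.0592611
  π_B·L_B = 0.20 × 0.0186342 = 0.00372684
Evidence: 0.0592611 + 0.00372684 = 0.062988
P(Setting B | x) = 0.00372684 / 0.062988 ≈ 0.059

0.059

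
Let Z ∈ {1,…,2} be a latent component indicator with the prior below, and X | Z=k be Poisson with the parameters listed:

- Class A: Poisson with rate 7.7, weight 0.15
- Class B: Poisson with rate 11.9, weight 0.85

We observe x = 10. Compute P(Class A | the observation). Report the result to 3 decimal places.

0.131

Apply Bayes' rule: the posterior for each component is proportional to its prior times its likelihood at x.
Poisson probabilities:
  f_A = e^(−7.7)·7.7^10/10! = 0.0914275
  f_B = e^(−11.9)·11.9^10/10! = 0.106562
Prior × likelihood for each component:
  π_A·f_A = 0.15 × 0.0914275 = 0.0137141
  π_B·f_B = 0.85 × 0.106562 = 0.0905777
Sum: 0.0137141 + 0.0905777 = 0.104292
P(Class A | x) ≈ 0.131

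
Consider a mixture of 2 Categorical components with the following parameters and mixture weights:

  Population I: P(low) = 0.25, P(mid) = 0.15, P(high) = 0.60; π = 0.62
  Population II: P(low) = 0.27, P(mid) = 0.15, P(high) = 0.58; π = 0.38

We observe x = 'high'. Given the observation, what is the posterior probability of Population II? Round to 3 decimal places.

Apply Bayes' rule: the posterior for each component is proportional to its prior times its likelihood at x.
Categorical probabilities:
  L_I = 0.6
  L_II = 0.58
Multiply by the mixture weights:
  π_I·L_I = 0.62 × 0.6 = 0.372
  π_II·L_II = 0.38 × 0.58 = 0.2204
Normaliser: 0.372 + 0.2204 = 0.5924
P(Population II | the observation) ≈ 0.372

0.372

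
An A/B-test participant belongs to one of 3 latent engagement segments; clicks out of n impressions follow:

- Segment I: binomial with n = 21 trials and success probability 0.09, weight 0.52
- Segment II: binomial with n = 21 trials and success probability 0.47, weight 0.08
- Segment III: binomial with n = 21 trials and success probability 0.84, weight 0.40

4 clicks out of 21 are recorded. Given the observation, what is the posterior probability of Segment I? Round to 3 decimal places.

The responsibility of component k is P(Z=k) f_k(x) divided by Σ_j P(Z=j) f_j(x).
Binomial probabilities:
  L_I = C(21,4)·0.09^4·0.91^17 = 5985·6.561e-05·0.201235 = 0.0790202
  L_II = C(21,4)·0.47^4·0.53^17 = 5985·0.0487968·2.05442e-05 = 0.00599992
  L_III = C(21,4)·0.84^4·0.16^17 = 5985·0.497871·2.95148e-14 = 8.7947e-11
Prior × likelihood for each component:
  P(Z=I)·L_I = 0.52 × 0.0790202 = 0.0410905
  P(Z=II)·L_II = 0.08 × 0.00599992 = 0.000479994
  P(Z=III)·L_III = 0.40 × 8.7947e-11 = 3.51788e-11
Sum: 0.0410905 + 0.000479994 + 3.51788e-11 = 0.0415705
So the posterior for Segment I is 0.0410905 / 0.0415705 ≈ 0.988.

0.988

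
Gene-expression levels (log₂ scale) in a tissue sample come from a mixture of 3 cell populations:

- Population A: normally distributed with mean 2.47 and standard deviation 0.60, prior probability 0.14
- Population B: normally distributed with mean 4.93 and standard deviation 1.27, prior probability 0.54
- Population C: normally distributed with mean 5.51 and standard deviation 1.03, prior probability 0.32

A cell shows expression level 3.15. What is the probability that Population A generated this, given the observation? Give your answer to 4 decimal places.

The responsibility of component k is π_k f_k(x) divided by Σ_j π_j f_j(x).
Normal densities:
  L_A = (1/(0.60·√(2π)))·exp(−(3.15−2.47)²/(2·0.60²)) = 0.664904·exp(-0.64222) = 0.34982
  L_B = (1/(1.27·√(2π)))·exp(−(3.15−4.93)²/(2·1.27²)) = 0.314128·exp(-0.98221) = 0.117636
  L_C = (1/(1.03·√(2π)))·exp(−(3.15−5.51)²/(2·1.03²)) = 0.387323·exp(-2.62494) = 0.0280592
Weight by the priors:
  π_A·L_A = 0.14 × 0.34982 = 0.0489749
  π_B·L_B = 0.54 × 0.117636 = 0.0635234
  π_C·L_C = 0.32 × 0.0280592 = 0.00897895
Sum: 0.0489749 + 0.0635234 + 0.00897895 = 0.121477
Responsibility of Population A: 0.0489749 / 0.121477 ≈ 0.4032

0.4032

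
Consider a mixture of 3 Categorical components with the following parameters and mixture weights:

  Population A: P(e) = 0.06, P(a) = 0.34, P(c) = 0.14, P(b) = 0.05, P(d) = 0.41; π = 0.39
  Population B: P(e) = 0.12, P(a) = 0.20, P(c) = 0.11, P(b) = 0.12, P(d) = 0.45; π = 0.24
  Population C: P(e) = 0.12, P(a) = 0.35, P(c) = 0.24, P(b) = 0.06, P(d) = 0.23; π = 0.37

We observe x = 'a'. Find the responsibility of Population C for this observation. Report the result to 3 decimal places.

Apply Bayes' rule: the posterior for each component is proportional to its prior times its likelihood at x.
Evaluate each component's likelihood at the observed value:
  f_A = 0.34
  f_B = 0.2
  f_C = 0.35
Prior × likelihood for each component:
  P(Z=A)·f_A = 0.39 × 0.34 = 0.1326
  P(Z=B)·f_B = 0.24 × 0.2 = 0.048
  P(Z=C)·f_C = 0.37 × 0.35 = 0.1295
Evidence: 0.1326 + 0.048 + 0.1295 = 0.3101
Responsibility of Population C: 0.1295 / 0.3101 ≈ 0.418

0.418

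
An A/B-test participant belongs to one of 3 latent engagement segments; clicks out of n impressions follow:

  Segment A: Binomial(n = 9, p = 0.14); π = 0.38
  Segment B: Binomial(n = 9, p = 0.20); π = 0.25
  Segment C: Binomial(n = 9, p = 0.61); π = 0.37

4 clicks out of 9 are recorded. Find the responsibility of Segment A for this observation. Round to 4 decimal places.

0.1037

Posterior ∝ prior × likelihood, so P(k | x) ∝ π_k f_k(x); normalise over all components.
Evaluate each component's likelihood at the observed value:
  p_A = C(9,4)·0.14^4·0.86^5 = 126·0.00038416·0.470427 = 0.0227706
  p_B = C(9,4)·0.20^4·0.80^5 = 126·0.0016·0.32768 = 0.0660603
  p_C = C(9,4)·0.61^4·0.39^5 = 126·0.138458·0.00902242 = 0.157403
Multiply by the mixture weights:
  π_A·p_A = 0.38 × 0.0227706 = 0.00865284
  π_B·p_B = 0.25 × 0.0660603 = 0.0165151
  π_C·p_C = 0.37 × 0.157403 = 0.0582391
Denominator: 0.00865284 + 0.0165151 + 0.0582391 = 0.083407
P(Segment A | x) ≈ 0.1037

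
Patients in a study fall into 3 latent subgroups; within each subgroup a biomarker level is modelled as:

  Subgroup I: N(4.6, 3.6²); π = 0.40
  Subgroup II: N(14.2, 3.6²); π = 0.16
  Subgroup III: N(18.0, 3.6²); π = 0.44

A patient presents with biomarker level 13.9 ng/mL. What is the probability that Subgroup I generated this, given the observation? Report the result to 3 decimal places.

P(component k | x) = w_k·f_k(x) / marginal(x), where marginal(x) = Σ_j w_j·f_j(x).
Evaluate each component's likelihood at the observed value:
  p_I = 0.00393959
  p_II = 0.110433
  p_III = 0.0579366
Multiply by the mixture weights:
  w_I·p_I = 0.40 × 0.00393959 = 0.00157584
  w_II·p_II = 0.16 × 0.110433 = 0.0176693
  w_III·p_III = 0.44 × 0.0579366 = 0.0254921
Evidence: 0.00157584 + 0.0176693 + 0.0254921 = 0.0447372
P(Subgroup I | the observation) = 0.00157584 / 0.0447372 ≈ 0.035

0.035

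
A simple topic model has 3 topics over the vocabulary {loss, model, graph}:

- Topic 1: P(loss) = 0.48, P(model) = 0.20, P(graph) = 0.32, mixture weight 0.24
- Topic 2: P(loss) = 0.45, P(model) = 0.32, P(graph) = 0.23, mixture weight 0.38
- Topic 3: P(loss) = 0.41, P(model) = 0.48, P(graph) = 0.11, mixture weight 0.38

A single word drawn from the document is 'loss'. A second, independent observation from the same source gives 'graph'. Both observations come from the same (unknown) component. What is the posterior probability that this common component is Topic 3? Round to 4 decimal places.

Posterior ∝ prior × likelihood, so P(k | x) ∝ π_k f_k(x); normalise over all components.
Since both observations come from the same component, the likelihood for component k is f_k(x₁)·f_k(x₂).
  L_1 = [0.48] × [0.32] = 0.1536
  L_2 = [0.45] × [0.23] = 0.1035
  L_3 = [0.41] × [0.11] = 0.0451
Weight by the priors:
  π_1·L_1 = 0.24 × 0.1536 = 0.036864
  π_2·L_2 = 0.38 × 0.1035 = 0.03933
  π_3·L_3 = 0.38 × 0.0451 = 0.017138
Sum: 0.036864 + 0.03933 + 0.017138 = 0.093332
So the posterior for Topic 3 is 0.017138 / 0.093332 ≈ 0.1836.

0.1836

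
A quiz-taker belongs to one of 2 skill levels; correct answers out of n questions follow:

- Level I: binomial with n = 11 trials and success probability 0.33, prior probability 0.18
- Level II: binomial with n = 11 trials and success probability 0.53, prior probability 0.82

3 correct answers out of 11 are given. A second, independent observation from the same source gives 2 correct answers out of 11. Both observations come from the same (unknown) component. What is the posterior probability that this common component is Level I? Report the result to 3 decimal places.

The responsibility of component k is π_k f_k(x) divided by Σ_j π_j f_j(x).
Since both observations come from the same component, the likelihood for component k is f_k(x₁)·f_k(x₂).
  f_I = [C(11,3)·0.33^3·0.67^8 = 165·0.035937·0.0406068 = 0.240782] × [0.162954] = 0.0392363
  f_II = [C(11,3)·0.53^3·0.47^8 = 165·0.148877·0.00238113 = 0.0584917] × [0.01729] = 0.00101132
Unnormalised posteriors:
  π_I·f_I = 0.18 × 0.0392363 = 0.00706253
  π_II·f_II = 0.82 × 0.00101132 = 0.000829284
Evidence: 0.00706253 + 0.000829284 = 0.00789182
So the posterior for Level I is 0.00706253 / 0.00789182 ≈ 0.895.

0.895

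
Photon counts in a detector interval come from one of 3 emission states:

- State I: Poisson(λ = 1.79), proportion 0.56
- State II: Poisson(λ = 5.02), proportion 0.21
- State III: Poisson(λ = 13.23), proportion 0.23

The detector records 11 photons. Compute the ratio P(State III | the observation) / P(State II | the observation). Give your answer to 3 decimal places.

Only the two components matter; the odds are (P(Z=i) f_i(x)) / (P(Z=j) f_j(x)).
Poisson probabilities:
  p_I = e^(−1.79)·1.79^11/11! = 2.52837e-06
  p_II = e^(−5.02)·5.02^11/11! = 0.00844164
  p_III = e^(−13.23)·13.23^11/11! = 0.0977882
Posterior odds = (P(Z=III)·p_III) / (P(Z=II)·p_II) = (0.23·0.0977882) / (0.21·0.00844164) = 0.0224913 / 0.00177274 ≈ 12.687

12.687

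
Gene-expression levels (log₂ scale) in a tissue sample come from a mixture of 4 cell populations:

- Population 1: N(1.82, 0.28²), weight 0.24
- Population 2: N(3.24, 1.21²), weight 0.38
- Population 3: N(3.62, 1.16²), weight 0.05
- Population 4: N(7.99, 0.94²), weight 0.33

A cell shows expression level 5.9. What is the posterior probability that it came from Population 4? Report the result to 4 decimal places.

By Bayes' theorem, P(k | x) = π_k f_k(x) / Σ_j π_j f_j(x).
Normal densities:
  f_1 = (1/(0.28·√(2π)))·exp(−(5.9−1.82)²/(2·0.28²)) = 1.424794·exp(-106.16327) = 1.11592e-46
  f_2 = (1/(1.21·√(2π)))·exp(−(5.9−3.24)²/(2·1.21²)) = 0.329704·exp(-2.41637) = 0.0294246
  f_3 = (1/(1.16·√(2π)))·exp(−(5.9−3.62)²/(2·1.16²)) = 0.343916·exp(-1.93163) = 0.0498375
  f_4 = (1/(0.94·√(2π)))·exp(−(5.9−7.99)²/(2·0.94²)) = 0.424407·exp(-2.47176) = 0.0358351
Prior × likelihood for each component:
  π_1·f_1 = 0.24 × 1.11592e-46 = 2.6782e-47
  π_2·f_2 = 0.38 × 0.0294246 = 0.0111814
  π_3·f_3 = 0.05 × 0.0498375 = 0.00249188
  π_4·f_4 = 0.33 × 0.0358351 = 0.0118256
Evidence: 2.6782e-47 + 0.0111814 + 0.00249188 + 0.0118256 = 0.0254988
P(Population 4 | 5.9) ≈ 0.4638

0.4638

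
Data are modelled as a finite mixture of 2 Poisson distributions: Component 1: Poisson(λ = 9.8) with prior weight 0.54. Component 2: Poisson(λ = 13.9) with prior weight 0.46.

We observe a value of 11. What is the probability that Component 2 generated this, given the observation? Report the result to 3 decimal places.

0.398

Posterior ∝ prior × likelihood, so P(k | x) ∝ π_k f_k(x); normalise over all components.
Evaluate each component's likelihood at the observed value:
  f_1 = e^(−9.8)·9.8^11/11! = 0.111236
  f_2 = e^(−13.9)·13.9^11/11! = 0.0861616
Multiply by the mixture weights:
  π_1·f_1 = 0.54 × 0.111236 = 0.0600674
  π_2·f_2 = 0.46 × 0.0861616 = 0.0396343
Evidence: 0.0600674 + 0.0396343 = 0.0997018
P(Component 2 | data) = 0.0396343 / 0.0997018 ≈ 0.398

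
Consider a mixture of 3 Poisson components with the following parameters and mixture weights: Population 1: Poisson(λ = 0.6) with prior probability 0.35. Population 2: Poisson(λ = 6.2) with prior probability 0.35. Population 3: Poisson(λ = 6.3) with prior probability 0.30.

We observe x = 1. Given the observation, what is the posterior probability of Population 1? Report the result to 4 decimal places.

The responsibility of component k is π_k f_k(x) divided by Σ_j π_j f_j(x).
Component likelihoods at x = 1:
  L_1 = 0.329287
  L_2 = 0.0125825
  L_3 = 0.0115687
Unnormalised posteriors:
  π_1·L_1 = 0.35 × 0.329287 = 0.11525
  π_2·L_2 = 0.35 × 0.0125825 = 0.00440386
  π_3·L_3 = 0.30 × 0.0115687 = 0.00347062
Denominator: 0.11525 + 0.00440386 + 0.00347062 = 0.123125
So the posterior for Population 1 is 0.11525 / 0.123125 ≈ 0.9360.

0.9360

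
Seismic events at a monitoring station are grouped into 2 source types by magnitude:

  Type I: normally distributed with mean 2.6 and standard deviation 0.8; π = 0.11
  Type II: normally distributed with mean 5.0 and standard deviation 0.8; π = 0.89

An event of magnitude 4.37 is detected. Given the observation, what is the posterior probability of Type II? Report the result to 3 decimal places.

Posterior ∝ prior × likelihood, so P(k | x) ∝ P(Z=k) f_k(x); normalise over all components.
Evaluate each component's likelihood at the observed value:
  L_I = 0.043137
  L_II = 0.365725
Weight by the priors:
  P(Z=I)·L_I = 0.11 × 0.043137 = 0.00474508
  P(Z=II)·L_II = 0.89 × 0.365725 = 0.325495
Marginal: 0.00474508 + 0.325495 = 0.33024
Responsibility of Type II: 0.325495 / 0.33024 ≈ 0.986

0.986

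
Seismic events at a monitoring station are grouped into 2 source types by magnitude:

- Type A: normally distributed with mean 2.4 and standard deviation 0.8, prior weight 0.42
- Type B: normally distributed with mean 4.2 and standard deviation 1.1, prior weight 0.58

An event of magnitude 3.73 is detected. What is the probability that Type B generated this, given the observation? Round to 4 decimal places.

Posterior ∝ prior × likelihood, so P(k | x) ∝ P(Z=k) f_k(x); normalise over all components.
Component likelihoods at x = 3.73:
  p_A = 0.125212
  p_B = 0.331035
Unnormalised posteriors:
  P(Z=A)·p_A = 0.42 × 0.125212 = 0.052589
  P(Z=B)·p_B = 0.58 × 0.331035 = 0.192001
Normaliser: 0.052589 + 0.192001 = 0.24459
Responsibility of Type B: 0.192001 / 0.24459 ≈ 0.7850

0.7850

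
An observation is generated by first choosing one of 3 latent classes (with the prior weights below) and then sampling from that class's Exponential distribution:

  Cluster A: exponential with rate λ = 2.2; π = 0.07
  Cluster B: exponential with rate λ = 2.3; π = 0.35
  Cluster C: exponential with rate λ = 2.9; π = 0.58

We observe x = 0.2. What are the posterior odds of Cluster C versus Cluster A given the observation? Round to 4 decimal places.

Only the two components matter; the odds are (π_i f_i(x)) / (π_j f_j(x)).
Component likelihoods at x = 0.2:
  f_A = 1.41688
  f_B = 1.45195
  f_C = 1.62371
Odds = (0.58/0.07) × (1.62371/1.41688) = 8.28571 × 1.14597 ≈ 9.4952

9.4952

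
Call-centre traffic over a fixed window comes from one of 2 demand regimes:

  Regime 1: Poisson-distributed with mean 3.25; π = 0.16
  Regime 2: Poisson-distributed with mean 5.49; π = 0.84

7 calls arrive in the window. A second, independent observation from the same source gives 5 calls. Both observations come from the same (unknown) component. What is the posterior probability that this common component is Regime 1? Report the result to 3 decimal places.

0.030

Apply Bayes' rule: the posterior for each component is proportional to its prior times its likelihood at x.
Since both observations come from the same component, the likelihood for component k is f_k(x₁)·f_k(x₂).
  f_1 = [0.0294643] × [0.11716] = 0.00345203
  f_2 = [0.123112] × [0.171555] = 0.0211204
Multiply by the mixture weights:
  π_1·f_1 = 0.16 × 0.00345203 = 0.000552325
  π_2·f_2 = 0.84 × 0.0211204 = 0.0177412
Normaliser: 0.000552325 + 0.0177412 = 0.0182935
Responsibility of Regime 1: 0.000552325 / 0.0182935 ≈ 0.030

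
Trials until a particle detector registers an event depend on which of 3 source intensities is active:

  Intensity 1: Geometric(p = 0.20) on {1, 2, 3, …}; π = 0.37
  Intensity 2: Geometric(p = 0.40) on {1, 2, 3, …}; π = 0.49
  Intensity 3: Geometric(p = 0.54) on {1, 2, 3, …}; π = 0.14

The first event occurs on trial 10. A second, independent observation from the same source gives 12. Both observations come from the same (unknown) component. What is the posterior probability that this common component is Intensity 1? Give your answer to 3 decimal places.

P(component k | x) = π_k·f_k(x) / marginal(x), where marginal(x) = Σ_j π_j·f_j(x).
Since both observations come from the same component, the likelihood for component k is f_k(x₁)·f_k(x₂).
  p_1 = [0.0268435] × [0.0171799] = 0.000461169
  p_2 = [0.00403108] × [0.00145119] = 5.84985e-06
  p_3 = [0.000497983] × [0.000105373] = 5.2474e-08
Multiply by the mixture weights:
  π_1·p_1 = 0.37 × 0.000461169 = 0.000170632
  π_2·p_2 = 0.49 × 5.84985e-06 = 2.86643e-06
  π_3·p_3 = 0.14 × 5.2474e-08 = 7.34636e-09
Normaliser: 0.000170632 + 2.86643e-06 + 7.34636e-09 = 0.000173506
P(Intensity 1 | x₁, x₂) = 0.000170632 / 0.000173506 ≈ 0.983

0.983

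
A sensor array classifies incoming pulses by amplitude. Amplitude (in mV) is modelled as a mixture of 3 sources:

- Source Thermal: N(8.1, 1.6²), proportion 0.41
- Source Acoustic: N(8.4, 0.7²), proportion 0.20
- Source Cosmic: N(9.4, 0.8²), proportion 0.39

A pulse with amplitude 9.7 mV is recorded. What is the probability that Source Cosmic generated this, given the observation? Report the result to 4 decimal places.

Posterior ∝ prior × likelihood, so P(k | x) ∝ P(Z=k) f_k(x); normalise over all components.
Evaluate each component's likelihood at the observed value:
  L_Thermal = (1/(1.6·√(2π)))·exp(−(9.7−8.1)²/(2·1.6²)) = 0.249339·exp(-0.50000) = 0.151232
  L_Acoustic = (1/(0.7·√(2π)))·exp(−(9.7−8.4)²/(2·0.7²)) = 0.569918·exp(-1.72449) = 0.101596
  L_Cosmic = (1/(0.8·√(2π)))·exp(−(9.7−9.4)²/(2·0.8²)) = 0.498678·exp(-0.07031) = 0.464819
Unnormalised posteriors:
  P(Z=Thermal)·L_Thermal = 0.41 × 0.151232 = 0.062005
  P(Z=Acoustic)·L_Acoustic = 0.20 × 0.101596 = 0.0203192
  P(Z=Cosmic)·L_Cosmic = 0.39 × 0.464819 = 0.181279
Denominator: 0.062005 + 0.0203192 + 0.181279 = 0.263604
P(Source Cosmic | x) = 0.181279 / 0.263604 ≈ 0.6877

0.6877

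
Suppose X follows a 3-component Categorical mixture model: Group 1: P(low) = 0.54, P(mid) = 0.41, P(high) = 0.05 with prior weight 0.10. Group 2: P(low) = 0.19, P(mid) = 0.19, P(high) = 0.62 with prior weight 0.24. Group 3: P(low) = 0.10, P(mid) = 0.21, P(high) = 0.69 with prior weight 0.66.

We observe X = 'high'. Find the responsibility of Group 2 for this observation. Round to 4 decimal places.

Posterior ∝ prior × likelihood, so P(k | x) ∝ P(Z=k) f_k(x); normalise over all components.
Component likelihoods at x = 'high':
  p_1 = 0.05
  p_2 = 0.62
  p_3 = 0.69
Prior × likelihood for each component:
  P(Z=1)·p_1 = 0.10 × 0.05 = 0.005
  P(Z=2)·p_2 = 0.24 × 0.62 = 0.1488
  P(Z=3)·p_3 = 0.66 × 0.69 = 0.4554
Evidence: 0.005 + 0.1488 + 0.4554 = 0.6092
P(Group 2 | x) ≈ 0.2443

0.2443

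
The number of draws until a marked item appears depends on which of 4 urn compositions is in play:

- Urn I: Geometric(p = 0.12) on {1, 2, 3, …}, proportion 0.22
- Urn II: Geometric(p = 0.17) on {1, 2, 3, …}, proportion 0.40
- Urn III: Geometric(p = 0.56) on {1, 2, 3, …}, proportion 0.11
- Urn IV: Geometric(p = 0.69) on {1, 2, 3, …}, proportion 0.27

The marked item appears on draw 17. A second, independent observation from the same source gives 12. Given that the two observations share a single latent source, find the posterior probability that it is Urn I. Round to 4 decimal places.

The responsibility of component k is w_k f_k(x) divided by Σ_j w_j f_j(x).
Since both observations come from the same component, the likelihood for component k is f_k(x₁)·f_k(x₂).
  f_I = [0.0155204] × [0.0294097] = 0.000456452
  f_II = [0.00862379] × [0.0218931] = 0.000188802
  f_III = [1.10517e-06] × [6.70143e-05] = 7.40625e-11
  f_IV = [5.01922e-09] × [1.75318e-06] = 8.79962e-15
Weight by the priors:
  w_I·f_I = 0.22 × 0.000456452 = 0.000100419
  w_II·f_II = 0.40 × 0.000188802 = 7.55208e-05
  w_III·f_III = 0.11 × 7.40625e-11 = 8.14687e-12
  w_IV·f_IV = 0.27 × 8.79962e-15 = 2.3759e-15
Denominator: 0.000100419 + 7.55208e-05 + 8.14687e-12 + 2.3759e-15 = 0.00017594
P(Urn I | x₁,x₂) ≈ 0.5708

0.5708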